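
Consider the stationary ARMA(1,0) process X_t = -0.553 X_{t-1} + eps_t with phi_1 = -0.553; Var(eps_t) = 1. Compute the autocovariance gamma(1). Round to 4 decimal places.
\gamma(1) = -0.7966

Multiply the model equation by X_{t-k} and take expectations. With theta_0 = psi_0 = 1 and psi_j the MA(infinity) weights, this gives
  gamma(k) - sum_i phi_i gamma(k-i) = c_k,
  c_k = sigma^2 * sum_{j=k..q} theta_j psi_{j-k}   (c_k = 0 for k > q),
using gamma(-m) = gamma(m).
Pure AR (q = 0): c_0 = sigma^2 = 1, c_k = 0 for k >= 1.
Equations for k = 0 and k = 1 (AR order 1):
  gamma(0) = phi_1 gamma(1) + c_0
  gamma(1) = phi_1 gamma(0) + c_1
Substituting the second into the first: gamma(0) (1 - phi_1^2) = c_0 + phi_1 c_1, so
  gamma(0) = c_0 / (1 - phi_1^2) = 1 / (1 - (-0.553)^2) = 1 / 0.694191 = 1.440526.
  gamma(1) = phi_1 gamma(0) = (-0.553)(1.440526) = -0.796611.
Therefore gamma(1) = -0.7966 (to 4 decimal places).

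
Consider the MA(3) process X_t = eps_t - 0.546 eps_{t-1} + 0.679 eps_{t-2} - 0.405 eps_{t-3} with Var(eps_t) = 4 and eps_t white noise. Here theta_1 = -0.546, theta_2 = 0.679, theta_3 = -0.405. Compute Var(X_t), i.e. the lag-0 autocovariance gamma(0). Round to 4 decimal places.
\gamma(0) = 7.6927

For an MA(q) process X_t = eps_t + sum_i theta_i eps_{t-i} with
Var(eps_t) = sigma^2, the variance is
  gamma(0) = sigma^2 * (1 + sum_i theta_i^2).
  sum_i theta_i^2 = (-0.546)^2 + (0.679)^2 + (-0.405)^2 = 0.298116 + 0.461041 + 0.164025 = 0.923182.
  gamma(0) = 4 * (1 + 0.923182) = 4 * 1.923182 = 7.692728, which rounds to 7.6927.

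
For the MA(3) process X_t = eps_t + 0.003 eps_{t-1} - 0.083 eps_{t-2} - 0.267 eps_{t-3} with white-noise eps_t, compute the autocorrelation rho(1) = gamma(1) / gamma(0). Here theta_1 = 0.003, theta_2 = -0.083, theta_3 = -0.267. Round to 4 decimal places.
\rho(1) = 0.0231

For an MA(q) process with theta_0 = 1, the autocovariance is
  gamma(k) = sigma^2 * sum_{i=0..q-k} theta_i * theta_{i+k},
and rho(k) = gamma(k) / gamma(0). Sigma^2 cancels.
  numerator   = (1)*(0.003) + (0.003)*(-0.083) + (-0.083)*(-0.267) = 0.024912.
  denominator = (1)^2 + (0.003)^2 + (-0.083)^2 + (-0.267)^2 = 1.078187.
  rho(1) = 0.024912 / 1.078187 = 0.0231.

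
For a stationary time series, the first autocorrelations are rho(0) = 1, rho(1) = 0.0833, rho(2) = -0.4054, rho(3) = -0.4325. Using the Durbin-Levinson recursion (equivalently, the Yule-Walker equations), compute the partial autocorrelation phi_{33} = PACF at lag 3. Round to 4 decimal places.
\phi_{33} = -0.4260

The PACF at lag k is phi_{kk}, the last component of the solution
to the Yule-Walker system G_k phi = r_k where
  (G_k)_{ij} = rho(|i - j|), (r_k)_i = rho(i), i,j = 1..k.
Equivalently, Durbin-Levinson gives phi_{kk} iteratively:
  phi_{11} = rho(1)
  phi_{kk} = [rho(k) - sum_{j=1..k-1} phi_{k-1,j} rho(k-j)]
            / [1 - sum_{j=1..k-1} phi_{k-1,j} rho(j)],
  phi_{k,j} = phi_{k-1,j} - phi_{kk} phi_{k-1,k-j},  j = 1..k-1.
Step k = 1:
  phi_11 = rho(1) = 0.0833.
Step k = 2:
  phi_22 = [rho(2) - phi_11 rho(1)] / [1 - phi_11 rho(1)] = [-0.4054 - (0.0833)(0.0833)] / [1 - (0.0833)(0.0833)]
         = -0.41233889 / 0.99306111 = -0.41522.
  Update: phi_21 = phi_11 - phi_22 phi_11 = 0.0833 - (-0.41522)(0.0833) = 0.117888.
Step k = 3:
  phi_33 = [rho(3) - phi_21 rho(2) - phi_22 rho(1)] / [1 - phi_21 rho(1) - phi_22 rho(2)]
    numerator   = -0.4325 - (0.117888)(-0.4054) - (-0.41522)(0.0833) = -0.35012044
    denominator = 1 - (0.117888)(0.0833) - (-0.41522)(-0.4054) = 0.82184973
  phi_33 = -0.35012044 / 0.82184973 = -0.426.
Therefore phi_{33} = -0.4260.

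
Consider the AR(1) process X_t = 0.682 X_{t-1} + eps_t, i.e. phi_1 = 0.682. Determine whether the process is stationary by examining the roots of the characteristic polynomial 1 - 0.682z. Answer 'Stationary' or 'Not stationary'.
\text{Stationary}

The AR(p) characteristic polynomial is P(z) = 1 - 0.682z.
Stationarity requires all roots to lie outside the unit circle, i.e. |z| > 1 for every root.
This is linear in z: 1 + (-0.682) z = 0  =>  z = -1/(-0.682) = 1.466276,  |z| = 1.466276.
Moduli of all roots: 1.4663.
All moduli strictly greater than 1? Yes.
Verdict: Stationary.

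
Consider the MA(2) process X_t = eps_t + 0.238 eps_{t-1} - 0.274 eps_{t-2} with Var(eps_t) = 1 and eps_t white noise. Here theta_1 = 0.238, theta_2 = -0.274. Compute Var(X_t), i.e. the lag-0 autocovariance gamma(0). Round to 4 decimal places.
\gamma(0) = 1.1317

For an MA(q) process X_t = eps_t + sum_i theta_i eps_{t-i} with
Var(eps_t) = sigma^2, the variance is
  gamma(0) = sigma^2 * (1 + sum_i theta_i^2).
  sum_i theta_i^2 = (0.238)^2 + (-0.274)^2 = 0.056644 + 0.075076 = 0.13172.
  gamma(0) = 1 * (1 + 0.13172) = 1 * 1.13172 = 1.13172, which rounds to 1.1317.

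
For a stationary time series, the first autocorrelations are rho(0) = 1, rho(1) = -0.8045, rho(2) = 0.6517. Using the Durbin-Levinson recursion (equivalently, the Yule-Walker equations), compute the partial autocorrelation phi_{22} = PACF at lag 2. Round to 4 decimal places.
\phi_{22} = 0.0127

The PACF at lag k is phi_{kk}, the last component of the solution
to the Yule-Walker system G_k phi = r_k where
  (G_k)_{ij} = rho(|i - j|), (r_k)_i = rho(i), i,j = 1..k.
Equivalently, Durbin-Levinson gives phi_{kk} iteratively:
  phi_{11} = rho(1)
  phi_{kk} = [rho(k) - sum_{j=1..k-1} phi_{k-1,j} rho(k-j)]
            / [1 - sum_{j=1..k-1} phi_{k-1,j} rho(j)],
  phi_{k,j} = phi_{k-1,j} - phi_{kk} phi_{k-1,k-j},  j = 1..k-1.
Step k = 1:
  phi_11 = rho(1) = -0.8045.
Step k = 2:
  phi_22 = [rho(2) - phi_11 rho(1)] / [1 - phi_11 rho(1)] = [0.6517 - (-0.8045)(-0.8045)] / [1 - (-0.8045)(-0.8045)]
         = 0.00447975 / 0.35277975 = 0.0127.
Therefore phi_{22} = 0.0127.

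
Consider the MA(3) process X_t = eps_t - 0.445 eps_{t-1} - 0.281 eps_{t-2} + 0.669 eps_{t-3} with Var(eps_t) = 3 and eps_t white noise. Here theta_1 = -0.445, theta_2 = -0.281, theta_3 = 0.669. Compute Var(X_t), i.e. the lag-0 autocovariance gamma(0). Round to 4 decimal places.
\gamma(0) = 5.1736

For an MA(q) process X_t = eps_t + sum_i theta_i eps_{t-i} with
Var(eps_t) = sigma^2, the variance is
  gamma(0) = sigma^2 * (1 + sum_i theta_i^2).
  sum_i theta_i^2 = (-0.445)^2 + (-0.281)^2 + (0.669)^2 = 0.198025 + 0.078961 + 0.447561 = 0.724547.
  gamma(0) = 3 * (1 + 0.724547) = 3 * 1.724547 = 5.173641, which rounds to 5.1736.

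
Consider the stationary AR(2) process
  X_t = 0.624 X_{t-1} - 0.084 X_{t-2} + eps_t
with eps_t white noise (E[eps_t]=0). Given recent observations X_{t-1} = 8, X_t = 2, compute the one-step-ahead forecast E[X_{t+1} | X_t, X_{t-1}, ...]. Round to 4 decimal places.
E[X_{t+1} \mid \mathcal F_t] = 0.5760

For an AR(p) model X_t = c + sum_i phi_i X_{t-i} + eps_t, the
one-step-ahead conditional mean is
  E[X_{t+1} | X_t, ...] = c + sum_i phi_i X_{t+1-i}.
Substitute known values:
  E[X_{t+1} | ...] = (0.624) * (2) + (-0.084) * (8)
                   = 0.5760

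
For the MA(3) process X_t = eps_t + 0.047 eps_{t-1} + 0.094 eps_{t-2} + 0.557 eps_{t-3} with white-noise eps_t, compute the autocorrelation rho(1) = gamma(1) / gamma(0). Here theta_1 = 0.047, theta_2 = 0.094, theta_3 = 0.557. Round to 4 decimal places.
\rho(1) = 0.0785

For an MA(q) process with theta_0 = 1, the autocovariance is
  gamma(k) = sigma^2 * sum_{i=0..q-k} theta_i * theta_{i+k},
and rho(k) = gamma(k) / gamma(0). Sigma^2 cancels.
  numerator   = (1)*(0.047) + (0.047)*(0.094) + (0.094)*(0.557) = 0.103776.
  denominator = (1)^2 + (0.047)^2 + (0.094)^2 + (0.557)^2 = 1.321294.
  rho(1) = 0.103776 / 1.321294 = 0.0785.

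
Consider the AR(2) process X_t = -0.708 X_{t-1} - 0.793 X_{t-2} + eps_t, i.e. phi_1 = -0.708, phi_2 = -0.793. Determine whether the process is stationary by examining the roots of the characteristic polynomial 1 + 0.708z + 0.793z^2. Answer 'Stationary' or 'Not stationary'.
\text{Stationary}

The AR(p) characteristic polynomial is P(z) = 1 + 0.708z + 0.793z^2.
Stationarity requires all roots to lie outside the unit circle, i.e. |z| > 1 for every root.
Set 1 + (0.708) z + (0.793) z^2 = 0, i.e. a z^2 + b z + c = 0 with a = 0.793, b = 0.708, c = 1.
Discriminant D = b^2 - 4ac = (0.708)^2 - 4*(0.793)*1 = 0.501264 - (3.172) = -2.670736.
D < 0, so the roots are the complex-conjugate pair z = (-b +/- i sqrt(-D)) / (2a) = -0.4464 +/- 1.0304i.
For a conjugate pair |z|^2 = z * conj(z) = (product of roots) = c/a = 1/(0.793) = 1.261034, so |z| = sqrt(1.261034) = 1.123 for both roots.
Moduli of all roots: 1.1230, 1.1230.
All moduli strictly greater than 1? Yes.
Verdict: Stationary.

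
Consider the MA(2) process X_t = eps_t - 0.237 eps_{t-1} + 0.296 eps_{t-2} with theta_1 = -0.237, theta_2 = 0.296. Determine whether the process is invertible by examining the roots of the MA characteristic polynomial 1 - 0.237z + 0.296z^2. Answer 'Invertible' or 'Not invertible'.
\text{Invertible}

The MA(q) characteristic polynomial is P(z) = 1 - 0.237z + 0.296z^2.
Invertibility requires all roots to lie outside the unit circle, i.e. |z| > 1 for every root.
Set 1 + (-0.237) z + (0.296) z^2 = 0, i.e. a z^2 + b z + c = 0 with a = 0.296, b = -0.237, c = 1.
Discriminant D = b^2 - 4ac = (-0.237)^2 - 4*(0.296)*1 = 0.056169 - (1.184) = -1.127831.
D < 0, so the roots are the complex-conjugate pair z = (-b +/- i sqrt(-D)) / (2a) = 0.4003 +/- 1.7939i.
For a conjugate pair |z|^2 = z * conj(z) = (product of roots) = c/a = 1/(0.296) = 3.378378, so |z| = sqrt(3.378378) = 1.838 for both roots.
Moduli of all roots: 1.8380, 1.8380.
All moduli strictly greater than 1? Yes.
Verdict: Invertible.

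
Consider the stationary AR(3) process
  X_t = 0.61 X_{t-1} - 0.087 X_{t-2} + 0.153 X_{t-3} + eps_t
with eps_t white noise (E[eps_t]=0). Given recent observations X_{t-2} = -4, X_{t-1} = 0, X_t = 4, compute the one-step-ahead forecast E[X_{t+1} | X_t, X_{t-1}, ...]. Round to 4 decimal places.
E[X_{t+1} \mid \mathcal F_t] = 1.8280

For an AR(p) model X_t = c + sum_i phi_i X_{t-i} + eps_t, the
one-step-ahead conditional mean is
  E[X_{t+1} | X_t, ...] = c + sum_i phi_i X_{t+1-i}.
Substitute known values:
  E[X_{t+1} | ...] = (0.61) * (4) + (-0.087) * (0) + (0.153) * (-4)
                   = 1.8280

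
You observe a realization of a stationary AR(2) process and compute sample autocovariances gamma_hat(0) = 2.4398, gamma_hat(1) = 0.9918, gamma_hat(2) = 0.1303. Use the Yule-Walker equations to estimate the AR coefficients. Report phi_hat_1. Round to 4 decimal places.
\hat\phi_{1} = 0.4610

The Yule-Walker equations for an AR(p) process read, in matrix form,
  Gamma_p phi = r_p,   with   (Gamma_p)_{ij} = gamma(|i - j|),
                       (r_p)_i = gamma(i),   i,j = 1..p.
Substitute the sample gammas (Toeplitz matrix and right-hand side of size 2):
  Gamma_p = [[2.4398, 0.9918], [0.9918, 2.4398]]
  r_p     = [0.9918, 0.1303]
Written out:
  2.4398 phi_1 + 0.9918 phi_2 = 0.9918
  0.9918 phi_1 + 2.4398 phi_2 = 0.1303
Solve by Cramer's rule:
  det = gamma(0)^2 - gamma(1)^2 = (2.4398)^2 - (0.9918)^2 = 5.95262404 - 0.98366724 = 4.9689568
  phi_hat_1 = [gamma(1) gamma(0) - gamma(1) gamma(2)] / det = [(0.9918)(2.4398) - (0.9918)(0.1303)] / 4.9689568 = 2.2905621 / 4.9689568 = 0.461
  phi_hat_2 = [gamma(0) gamma(2) - gamma(1)^2] / det = [(2.4398)(0.1303) - (0.9918)^2] / 4.9689568 = -0.6657613 / 4.9689568 = -0.134
So phi_hat = [0.4610, -0.1340].
Therefore phi_hat_1 = 0.4610.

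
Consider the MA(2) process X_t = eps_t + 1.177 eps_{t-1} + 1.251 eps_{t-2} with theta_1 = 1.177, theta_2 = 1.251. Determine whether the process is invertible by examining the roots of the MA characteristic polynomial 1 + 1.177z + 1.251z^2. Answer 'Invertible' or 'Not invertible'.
\text{Not invertible}

The MA(q) characteristic polynomial is P(z) = 1 + 1.177z + 1.251z^2.
Invertibility requires all roots to lie outside the unit circle, i.e. |z| > 1 for every root.
Set 1 + (1.177) z + (1.251) z^2 = 0, i.e. a z^2 + b z + c = 0 with a = 1.251, b = 1.177, c = 1.
Discriminant D = b^2 - 4ac = (1.177)^2 - 4*(1.251)*1 = 1.385329 - (5.004) = -3.618671.
D < 0, so the roots are the complex-conjugate pair z = (-b +/- i sqrt(-D)) / (2a) = -0.4704 +/- 0.7603i.
For a conjugate pair |z|^2 = z * conj(z) = (product of roots) = c/a = 1/(1.251) = 0.799361, so |z| = sqrt(0.799361) = 0.8941 for both roots.
Moduli of all roots: 0.8941, 0.8941.
All moduli strictly greater than 1? No.
Verdict: Not invertible.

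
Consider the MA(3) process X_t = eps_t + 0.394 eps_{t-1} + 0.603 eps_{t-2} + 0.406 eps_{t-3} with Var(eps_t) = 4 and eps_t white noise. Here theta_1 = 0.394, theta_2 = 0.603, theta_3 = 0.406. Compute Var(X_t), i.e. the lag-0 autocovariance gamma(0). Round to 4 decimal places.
\gamma(0) = 6.7347

For an MA(q) process X_t = eps_t + sum_i theta_i eps_{t-i} with
Var(eps_t) = sigma^2, the variance is
  gamma(0) = sigma^2 * (1 + sum_i theta_i^2).
  sum_i theta_i^2 = (0.394)^2 + (0.603)^2 + (0.406)^2 = 0.155236 + 0.363609 + 0.164836 = 0.683681.
  gamma(0) = 4 * (1 + 0.683681) = 4 * 1.683681 = 6.734724, which rounds to 6.7347.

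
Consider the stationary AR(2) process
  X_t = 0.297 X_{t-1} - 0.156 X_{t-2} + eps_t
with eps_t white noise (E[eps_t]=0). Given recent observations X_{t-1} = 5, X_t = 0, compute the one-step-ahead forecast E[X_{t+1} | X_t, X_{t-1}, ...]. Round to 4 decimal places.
E[X_{t+1} \mid \mathcal F_t] = -0.7800

For an AR(p) model X_t = c + sum_i phi_i X_{t-i} + eps_t, the
one-step-ahead conditional mean is
  E[X_{t+1} | X_t, ...] = c + sum_i phi_i X_{t+1-i}.
Substitute known values:
  E[X_{t+1} | ...] = (0.297) * (0) + (-0.156) * (5)
                   = -0.7800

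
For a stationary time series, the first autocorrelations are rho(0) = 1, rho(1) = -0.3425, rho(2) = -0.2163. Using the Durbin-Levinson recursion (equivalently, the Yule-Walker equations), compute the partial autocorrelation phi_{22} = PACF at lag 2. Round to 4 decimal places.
\phi_{22} = -0.3779

The PACF at lag k is phi_{kk}, the last component of the solution
to the Yule-Walker system G_k phi = r_k where
  (G_k)_{ij} = rho(|i - j|), (r_k)_i = rho(i), i,j = 1..k.
Equivalently, Durbin-Levinson gives phi_{kk} iteratively:
  phi_{11} = rho(1)
  phi_{kk} = [rho(k) - sum_{j=1..k-1} phi_{k-1,j} rho(k-j)]
            / [1 - sum_{j=1..k-1} phi_{k-1,j} rho(j)],
  phi_{k,j} = phi_{k-1,j} - phi_{kk} phi_{k-1,k-j},  j = 1..k-1.
Step k = 1:
  phi_11 = rho(1) = -0.3425.
Step k = 2:
  phi_22 = [rho(2) - phi_11 rho(1)] / [1 - phi_11 rho(1)] = [-0.2163 - (-0.3425)(-0.3425)] / [1 - (-0.3425)(-0.3425)]
         = -0.33360625 / 0.88269375 = -0.3779.
Therefore phi_{22} = -0.3779.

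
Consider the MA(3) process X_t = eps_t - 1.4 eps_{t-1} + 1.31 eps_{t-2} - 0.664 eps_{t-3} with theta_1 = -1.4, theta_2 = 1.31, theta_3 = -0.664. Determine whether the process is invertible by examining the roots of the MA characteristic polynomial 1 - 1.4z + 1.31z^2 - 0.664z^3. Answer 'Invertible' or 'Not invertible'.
\text{Invertible}

The MA(q) characteristic polynomial is P(z) = 1 - 1.4z + 1.31z^2 - 0.664z^3.
Invertibility requires all roots to lie outside the unit circle, i.e. |z| > 1 for every root.
Degree 3: look for a simple real root z0 first, then factor out (1 - z/z0) and solve the remaining quadratic.
Testing z0 = 1.25: P(1.25) = 1 + (-1.4)(1.25) + (1.31)(1.25)^2 + (-0.664)(1.25)^3
  = 1 + (-1.75) + (2.046875) + (-1.296875) = 0.  So z_0 = 1.25 is a root, |z_0| = 1.25.
Divide out the factor (1 - 0.8 z) = (1 - z/z0) (since 1/z0 = 0.8):
  P(z) = (1 - 0.8 z)(1 + (-0.6) z + (0.83) z^2)
  [check: z-coef -0.6 - (0.8) = -1.4; z^2-coef 0.83 - (0.8)(-0.6) = 1.31; z^3-coef -(0.8)(0.83) = -0.664.]
Remaining roots from the quadratic factor 1 + (-0.6) z + (0.83) z^2:
  Set 1 + (-0.6) z + (0.83) z^2 = 0, i.e. a z^2 + b z + c = 0 with a = 0.83, b = -0.6, c = 1.
  Discriminant D = b^2 - 4ac = (-0.6)^2 - 4*(0.83)*1 = 0.36 - (3.32) = -2.96.
  D < 0, so the roots are the complex-conjugate pair z = (-b +/- i sqrt(-D)) / (2a) = 0.3614 +/- 1.0364i.
  For a conjugate pair |z|^2 = z * conj(z) = (product of roots) = c/a = 1/(0.83) = 1.204819, so |z| = sqrt(1.204819) = 1.0976 for both roots.
Moduli of all roots: 1.2500, 1.0976, 1.0976.
All moduli strictly greater than 1? Yes.
Verdict: Invertible.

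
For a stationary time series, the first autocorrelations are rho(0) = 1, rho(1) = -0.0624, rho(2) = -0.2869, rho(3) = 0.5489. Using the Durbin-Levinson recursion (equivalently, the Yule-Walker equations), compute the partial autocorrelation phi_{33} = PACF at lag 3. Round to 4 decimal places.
\phi_{33} = 0.5570

The PACF at lag k is phi_{kk}, the last component of the solution
to the Yule-Walker system G_k phi = r_k where
  (G_k)_{ij} = rho(|i - j|), (r_k)_i = rho(i), i,j = 1..k.
Equivalently, Durbin-Levinson gives phi_{kk} iteratively:
  phi_{11} = rho(1)
  phi_{kk} = [rho(k) - sum_{j=1..k-1} phi_{k-1,j} rho(k-j)]
            / [1 - sum_{j=1..k-1} phi_{k-1,j} rho(j)],
  phi_{k,j} = phi_{k-1,j} - phi_{kk} phi_{k-1,k-j},  j = 1..k-1.
Step k = 1:
  phi_11 = rho(1) = -0.0624.
Step k = 2:
  phi_22 = [rho(2) - phi_11 rho(1)] / [1 - phi_11 rho(1)] = [-0.2869 - (-0.0624)(-0.0624)] / [1 - (-0.0624)(-0.0624)]
         = -0.29079376 / 0.99610624 = -0.29193.
  Update: phi_21 = phi_11 - phi_22 phi_11 = -0.0624 - (-0.29193)(-0.0624) = -0.080616.
Step k = 3:
  phi_33 = [rho(3) - phi_21 rho(2) - phi_22 rho(1)] / [1 - phi_21 rho(1) - phi_22 rho(2)]
    numerator   = 0.5489 - (-0.080616)(-0.2869) - (-0.29193)(-0.0624) = 0.50755468
    denominator = 1 - (-0.080616)(-0.0624) - (-0.29193)(-0.2869) = 0.91121468
  phi_33 = 0.50755468 / 0.91121468 = 0.557.
Therefore phi_{33} = 0.5570.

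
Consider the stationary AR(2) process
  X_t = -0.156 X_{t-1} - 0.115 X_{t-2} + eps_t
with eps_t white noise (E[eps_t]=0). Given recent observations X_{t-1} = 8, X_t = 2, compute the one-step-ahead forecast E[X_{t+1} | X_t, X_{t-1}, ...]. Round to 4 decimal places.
E[X_{t+1} \mid \mathcal F_t] = -1.2320

For an AR(p) model X_t = c + sum_i phi_i X_{t-i} + eps_t, the
one-step-ahead conditional mean is
  E[X_{t+1} | X_t, ...] = c + sum_i phi_i X_{t+1-i}.
Substitute known values:
  E[X_{t+1} | ...] = (-0.156) * (2) + (-0.115) * (8)
                   = -1.2320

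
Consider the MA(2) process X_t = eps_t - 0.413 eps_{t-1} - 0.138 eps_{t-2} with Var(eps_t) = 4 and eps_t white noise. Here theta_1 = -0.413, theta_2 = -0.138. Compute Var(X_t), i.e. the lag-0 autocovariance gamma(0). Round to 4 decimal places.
\gamma(0) = 4.7585

For an MA(q) process X_t = eps_t + sum_i theta_i eps_{t-i} with
Var(eps_t) = sigma^2, the variance is
  gamma(0) = sigma^2 * (1 + sum_i theta_i^2).
  sum_i theta_i^2 = (-0.413)^2 + (-0.138)^2 = 0.170569 + 0.019044 = 0.189613.
  gamma(0) = 4 * (1 + 0.189613) = 4 * 1.189613 = 4.758452, which rounds to 4.7585.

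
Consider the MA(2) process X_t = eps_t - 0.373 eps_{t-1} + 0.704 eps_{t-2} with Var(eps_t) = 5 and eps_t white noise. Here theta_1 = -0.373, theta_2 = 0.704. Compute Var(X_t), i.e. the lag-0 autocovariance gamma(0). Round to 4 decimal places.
\gamma(0) = 8.1737

For an MA(q) process X_t = eps_t + sum_i theta_i eps_{t-i} with
Var(eps_t) = sigma^2, the variance is
  gamma(0) = sigma^2 * (1 + sum_i theta_i^2).
  sum_i theta_i^2 = (-0.373)^2 + (0.704)^2 = 0.139129 + 0.495616 = 0.634745.
  gamma(0) = 5 * (1 + 0.634745) = 5 * 1.634745 = 8.173725, which rounds to 8.1737.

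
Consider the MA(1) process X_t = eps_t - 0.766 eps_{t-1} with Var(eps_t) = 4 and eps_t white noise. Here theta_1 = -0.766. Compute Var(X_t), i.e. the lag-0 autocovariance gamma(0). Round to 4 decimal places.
\gamma(0) = 6.3470

For an MA(q) process X_t = eps_t + sum_i theta_i eps_{t-i} with
Var(eps_t) = sigma^2, the variance is
  gamma(0) = sigma^2 * (1 + sum_i theta_i^2).
  sum_i theta_i^2 = (-0.766)^2 = 0.586756.
  gamma(0) = 4 * (1 + 0.586756) = 4 * 1.586756 = 6.347024, which rounds to 6.3470.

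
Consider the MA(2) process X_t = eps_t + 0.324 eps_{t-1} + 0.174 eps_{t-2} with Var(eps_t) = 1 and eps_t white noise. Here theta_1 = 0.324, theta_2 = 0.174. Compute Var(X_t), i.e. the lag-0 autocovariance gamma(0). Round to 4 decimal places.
\gamma(0) = 1.1353

For an MA(q) process X_t = eps_t + sum_i theta_i eps_{t-i} with
Var(eps_t) = sigma^2, the variance is
  gamma(0) = sigma^2 * (1 + sum_i theta_i^2).
  sum_i theta_i^2 = (0.324)^2 + (0.174)^2 = 0.104976 + 0.030276 = 0.135252.
  gamma(0) = 1 * (1 + 0.135252) = 1 * 1.135252 = 1.135252, which rounds to 1.1353.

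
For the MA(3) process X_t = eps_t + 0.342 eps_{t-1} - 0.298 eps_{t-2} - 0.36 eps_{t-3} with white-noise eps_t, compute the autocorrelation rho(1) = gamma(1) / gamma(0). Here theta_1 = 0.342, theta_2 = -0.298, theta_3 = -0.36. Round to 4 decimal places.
\rho(1) = 0.2601

For an MA(q) process with theta_0 = 1, the autocovariance is
  gamma(k) = sigma^2 * sum_{i=0..q-k} theta_i * theta_{i+k},
and rho(k) = gamma(k) / gamma(0). Sigma^2 cancels.
  numerator   = (1)*(0.342) + (0.342)*(-0.298) + (-0.298)*(-0.36) = 0.347364.
  denominator = (1)^2 + (0.342)^2 + (-0.298)^2 + (-0.36)^2 = 1.335368.
  rho(1) = 0.347364 / 1.335368 = 0.2601.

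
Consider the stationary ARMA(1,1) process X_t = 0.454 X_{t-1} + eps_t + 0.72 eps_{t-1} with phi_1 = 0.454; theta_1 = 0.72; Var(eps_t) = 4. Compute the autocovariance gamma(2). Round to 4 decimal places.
\gamma(2) = 3.5634

Multiply the model equation by X_{t-k} and take expectations. With theta_0 = psi_0 = 1 and psi_j the MA(infinity) weights, this gives
  gamma(k) - sum_i phi_i gamma(k-i) = c_k,
  c_k = sigma^2 * sum_{j=k..q} theta_j psi_{j-k}   (c_k = 0 for k > q),
using gamma(-m) = gamma(m).
psi-weights needed (psi_j = theta_j + sum_i phi_i psi_{j-i}):
  psi_1 = theta_1 + phi_1 = 0.72 + (0.454) = 1.174
Right-hand sides:
  c_0 = sigma^2 (1 + theta_1 psi_1) = 4 * (1 + (0.72)(1.174)) = 4 * 1.84528 = 7.38112
  c_1 = sigma^2 theta_1 = 4 * (0.72) = 2.88
  c_2 = 0
Equations for k = 0 and k = 1 (AR order 1):
  gamma(0) = phi_1 gamma(1) + c_0
  gamma(1) = phi_1 gamma(0) + c_1
Substituting the second into the first: gamma(0) (1 - phi_1^2) = c_0 + phi_1 c_1, so
  gamma(0) = (c_0 + phi_1 c_1) / (1 - phi_1^2) = (7.38112 + (0.454)(2.88)) / (1 - (0.454)^2) = 8.68864 / 0.793884 = 10.94447.
  gamma(1) = phi_1 gamma(0) + c_1 = (0.454)(10.94447) + (2.88) = 7.84879.
For k = 2 (> q): gamma(2) = phi_1 gamma(1) = (0.454)(7.84879) = 3.56335.
Therefore gamma(2) = 3.5634 (to 4 decimal places).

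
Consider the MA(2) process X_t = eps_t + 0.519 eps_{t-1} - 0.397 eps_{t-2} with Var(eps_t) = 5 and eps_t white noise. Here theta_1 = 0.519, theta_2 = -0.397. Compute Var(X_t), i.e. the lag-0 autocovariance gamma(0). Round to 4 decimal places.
\gamma(0) = 7.1349

For an MA(q) process X_t = eps_t + sum_i theta_i eps_{t-i} with
Var(eps_t) = sigma^2, the variance is
  gamma(0) = sigma^2 * (1 + sum_i theta_i^2).
  sum_i theta_i^2 = (0.519)^2 + (-0.397)^2 = 0.269361 + 0.157609 = 0.42697.
  gamma(0) = 5 * (1 + 0.42697) = 5 * 1.42697 = 7.13485, which rounds to 7.1349.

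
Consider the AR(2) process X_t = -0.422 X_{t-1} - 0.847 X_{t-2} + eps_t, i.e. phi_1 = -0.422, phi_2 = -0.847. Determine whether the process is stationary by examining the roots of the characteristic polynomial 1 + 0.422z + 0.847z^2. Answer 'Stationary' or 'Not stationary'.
\text{Stationary}

The AR(p) characteristic polynomial is P(z) = 1 + 0.422z + 0.847z^2.
Stationarity requires all roots to lie outside the unit circle, i.e. |z| > 1 for every root.
Set 1 + (0.422) z + (0.847) z^2 = 0, i.e. a z^2 + b z + c = 0 with a = 0.847, b = 0.422, c = 1.
Discriminant D = b^2 - 4ac = (0.422)^2 - 4*(0.847)*1 = 0.178084 - (3.388) = -3.209916.
D < 0, so the roots are the complex-conjugate pair z = (-b +/- i sqrt(-D)) / (2a) = -0.2491 +/- 1.0576i.
For a conjugate pair |z|^2 = z * conj(z) = (product of roots) = c/a = 1/(0.847) = 1.180638, so |z| = sqrt(1.180638) = 1.0866 for both roots.
Moduli of all roots: 1.0866, 1.0866.
All moduli strictly greater than 1? Yes.
Verdict: Stationary.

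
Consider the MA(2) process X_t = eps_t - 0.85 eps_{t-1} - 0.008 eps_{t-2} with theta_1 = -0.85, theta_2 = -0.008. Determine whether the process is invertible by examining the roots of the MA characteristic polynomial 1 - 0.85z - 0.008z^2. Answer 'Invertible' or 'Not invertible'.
\text{Invertible}

The MA(q) characteristic polynomial is P(z) = 1 - 0.85z - 0.008z^2.
Invertibility requires all roots to lie outside the unit circle, i.e. |z| > 1 for every root.
Set 1 + (-0.85) z + (-0.008) z^2 = 0, i.e. a z^2 + b z + c = 0 with a = -0.008, b = -0.85, c = 1.
Discriminant D = b^2 - 4ac = (-0.85)^2 - 4*(-0.008)*1 = 0.7225 - (-0.032) = 0.7545.
D >= 0, so the roots are real: z = (-b +/- sqrt(D)) / (2a) = (0.85 +/- 0.86862) / (-0.016).
  z_1 = (0.85 + 0.86862) / (-0.016) = -107.4137,   |z_1| = 107.4137.
  z_2 = (0.85 - 0.86862) / (-0.016) = 1.1637,   |z_2| = 1.1637.
Moduli of all roots: 107.4137, 1.1637.
All moduli strictly greater than 1? Yes.
Verdict: Invertible.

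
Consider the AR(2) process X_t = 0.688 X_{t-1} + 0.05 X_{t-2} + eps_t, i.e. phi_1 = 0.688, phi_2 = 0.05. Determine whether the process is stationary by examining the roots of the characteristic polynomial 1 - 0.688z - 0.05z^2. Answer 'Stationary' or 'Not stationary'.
\text{Stationary}

The AR(p) characteristic polynomial is P(z) = 1 - 0.688z - 0.05z^2.
Stationarity requires all roots to lie outside the unit circle, i.e. |z| > 1 for every root.
Set 1 + (-0.688) z + (-0.05) z^2 = 0, i.e. a z^2 + b z + c = 0 with a = -0.05, b = -0.688, c = 1.
Discriminant D = b^2 - 4ac = (-0.688)^2 - 4*(-0.05)*1 = 0.473344 - (-0.2) = 0.673344.
D >= 0, so the roots are real: z = (-b +/- sqrt(D)) / (2a) = (0.688 +/- 0.820575) / (-0.1).
  z_1 = (0.688 + 0.820575) / (-0.1) = -15.0858,   |z_1| = 15.0858.
  z_2 = (0.688 - 0.820575) / (-0.1) = 1.3258,   |z_2| = 1.3258.
Moduli of all roots: 15.0858, 1.3258.
All moduli strictly greater than 1? Yes.
Verdict: Stationary.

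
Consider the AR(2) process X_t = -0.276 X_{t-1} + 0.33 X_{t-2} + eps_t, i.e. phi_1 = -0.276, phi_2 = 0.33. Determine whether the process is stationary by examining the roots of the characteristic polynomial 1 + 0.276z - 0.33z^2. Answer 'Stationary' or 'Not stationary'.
\text{Stationary}

The AR(p) characteristic polynomial is P(z) = 1 + 0.276z - 0.33z^2.
Stationarity requires all roots to lie outside the unit circle, i.e. |z| > 1 for every root.
Set 1 + (0.276) z + (-0.33) z^2 = 0, i.e. a z^2 + b z + c = 0 with a = -0.33, b = 0.276, c = 1.
Discriminant D = b^2 - 4ac = (0.276)^2 - 4*(-0.33)*1 = 0.076176 - (-1.32) = 1.396176.
D >= 0, so the roots are real: z = (-b +/- sqrt(D)) / (2a) = (-0.276 +/- 1.181599) / (-0.66).
  z_1 = (-0.276 + 1.181599) / (-0.66) = -1.3721,   |z_1| = 1.3721.
  z_2 = (-0.276 - 1.181599) / (-0.66) = 2.2085,   |z_2| = 2.2085.
Moduli of all roots: 1.3721, 2.2085.
All moduli strictly greater than 1? Yes.
Verdict: Stationary.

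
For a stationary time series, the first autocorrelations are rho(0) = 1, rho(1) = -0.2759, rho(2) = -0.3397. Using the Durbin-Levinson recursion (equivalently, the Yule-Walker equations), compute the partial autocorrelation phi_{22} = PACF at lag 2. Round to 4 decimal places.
\phi_{22} = -0.4501

The PACF at lag k is phi_{kk}, the last component of the solution
to the Yule-Walker system G_k phi = r_k where
  (G_k)_{ij} = rho(|i - j|), (r_k)_i = rho(i), i,j = 1..k.
Equivalently, Durbin-Levinson gives phi_{kk} iteratively:
  phi_{11} = rho(1)
  phi_{kk} = [rho(k) - sum_{j=1..k-1} phi_{k-1,j} rho(k-j)]
            / [1 - sum_{j=1..k-1} phi_{k-1,j} rho(j)],
  phi_{k,j} = phi_{k-1,j} - phi_{kk} phi_{k-1,k-j},  j = 1..k-1.
Step k = 1:
  phi_11 = rho(1) = -0.2759.
Step k = 2:
  phi_22 = [rho(2) - phi_11 rho(1)] / [1 - phi_11 rho(1)] = [-0.3397 - (-0.2759)(-0.2759)] / [1 - (-0.2759)(-0.2759)]
         = -0.41582081 / 0.92387919 = -0.4501.
Therefore phi_{22} = -0.4501.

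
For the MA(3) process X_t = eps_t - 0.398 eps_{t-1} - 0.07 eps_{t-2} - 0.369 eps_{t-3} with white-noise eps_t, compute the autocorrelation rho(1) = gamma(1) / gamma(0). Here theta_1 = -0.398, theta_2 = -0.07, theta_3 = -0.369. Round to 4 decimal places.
\rho(1) = -0.2650

For an MA(q) process with theta_0 = 1, the autocovariance is
  gamma(k) = sigma^2 * sum_{i=0..q-k} theta_i * theta_{i+k},
and rho(k) = gamma(k) / gamma(0). Sigma^2 cancels.
  numerator   = (1)*(-0.398) + (-0.398)*(-0.07) + (-0.07)*(-0.369) = -0.34431.
  denominator = (1)^2 + (-0.398)^2 + (-0.07)^2 + (-0.369)^2 = 1.299465.
  rho(1) = -0.34431 / 1.299465 = -0.2650.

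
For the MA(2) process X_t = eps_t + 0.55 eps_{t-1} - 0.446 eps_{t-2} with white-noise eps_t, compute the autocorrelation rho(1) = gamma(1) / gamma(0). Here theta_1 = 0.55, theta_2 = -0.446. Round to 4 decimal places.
\rho(1) = 0.2029

For an MA(q) process with theta_0 = 1, the autocovariance is
  gamma(k) = sigma^2 * sum_{i=0..q-k} theta_i * theta_{i+k},
and rho(k) = gamma(k) / gamma(0). Sigma^2 cancels.
  numerator   = (1)*(0.55) + (0.55)*(-0.446) = 0.3047.
  denominator = (1)^2 + (0.55)^2 + (-0.446)^2 = 1.501416.
  rho(1) = 0.3047 / 1.501416 = 0.2029.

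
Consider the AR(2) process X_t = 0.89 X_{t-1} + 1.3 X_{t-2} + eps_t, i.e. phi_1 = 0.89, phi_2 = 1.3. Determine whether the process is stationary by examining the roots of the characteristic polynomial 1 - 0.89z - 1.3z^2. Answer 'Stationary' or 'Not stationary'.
\text{Not stationary}

The AR(p) characteristic polynomial is P(z) = 1 - 0.89z - 1.3z^2.
Stationarity requires all roots to lie outside the unit circle, i.e. |z| > 1 for every root.
Set 1 + (-0.89) z + (-1.3) z^2 = 0, i.e. a z^2 + b z + c = 0 with a = -1.3, b = -0.89, c = 1.
Discriminant D = b^2 - 4ac = (-0.89)^2 - 4*(-1.3)*1 = 0.7921 - (-5.2) = 5.9921.
D >= 0, so the roots are real: z = (-b +/- sqrt(D)) / (2a) = (0.89 +/- 2.447877) / (-2.6).
  z_1 = (0.89 + 2.447877) / (-2.6) = -1.2838,   |z_1| = 1.2838.
  z_2 = (0.89 - 2.447877) / (-2.6) = 0.5992,   |z_2| = 0.5992.
Moduli of all roots: 1.2838, 0.5992.
All moduli strictly greater than 1? No.
Verdict: Not stationary.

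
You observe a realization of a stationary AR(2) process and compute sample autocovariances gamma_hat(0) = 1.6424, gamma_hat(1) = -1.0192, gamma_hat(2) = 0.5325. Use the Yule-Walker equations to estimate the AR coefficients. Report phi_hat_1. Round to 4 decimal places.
\hat\phi_{1} = -0.6820

The Yule-Walker equations for an AR(p) process read, in matrix form,
  Gamma_p phi = r_p,   with   (Gamma_p)_{ij} = gamma(|i - j|),
                       (r_p)_i = gamma(i),   i,j = 1..p.
Substitute the sample gammas (Toeplitz matrix and right-hand side of size 2):
  Gamma_p = [[1.6424, -1.0192], [-1.0192, 1.6424]]
  r_p     = [-1.0192, 0.5325]
Written out:
  1.6424 phi_1 - 1.0192 phi_2 = -1.0192
  -1.0192 phi_1 + 1.6424 phi_2 = 0.5325
Solve by Cramer's rule:
  det = gamma(0)^2 - gamma(1)^2 = (1.6424)^2 - (-1.0192)^2 = 2.69747776 - 1.03876864 = 1.65870912
  phi_hat_1 = [gamma(1) gamma(0) - gamma(1) gamma(2)] / det = [(-1.0192)(1.6424) - (-1.0192)(0.5325)] / 1.65870912 = -1.13121008 / 1.65870912 = -0.682
  phi_hat_2 = [gamma(0) gamma(2) - gamma(1)^2] / det = [(1.6424)(0.5325) - (-1.0192)^2] / 1.65870912 = -0.16419064 / 1.65870912 = -0.099
So phi_hat = [-0.6820, -0.0990].
Therefore phi_hat_1 = -0.6820.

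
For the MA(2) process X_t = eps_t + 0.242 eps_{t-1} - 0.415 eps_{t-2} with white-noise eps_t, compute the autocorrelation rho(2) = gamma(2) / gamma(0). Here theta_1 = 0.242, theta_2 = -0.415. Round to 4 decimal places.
\rho(2) = -0.3372

For an MA(q) process with theta_0 = 1, the autocovariance is
  gamma(k) = sigma^2 * sum_{i=0..q-k} theta_i * theta_{i+k},
and rho(k) = gamma(k) / gamma(0). Sigma^2 cancels.
  numerator   = (1)*(-0.415) = -0.415.
  denominator = (1)^2 + (0.242)^2 + (-0.415)^2 = 1.230789.
  rho(2) = -0.415 / 1.230789 = -0.3372.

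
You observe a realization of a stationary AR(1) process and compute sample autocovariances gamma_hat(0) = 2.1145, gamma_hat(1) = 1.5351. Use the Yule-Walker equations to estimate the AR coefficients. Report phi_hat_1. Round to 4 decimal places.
\hat\phi_{1} = 0.7260

The Yule-Walker equations for an AR(p) process read, in matrix form,
  Gamma_p phi = r_p,   with   (Gamma_p)_{ij} = gamma(|i - j|),
                       (r_p)_i = gamma(i),   i,j = 1..p.
Substitute the sample gammas (Toeplitz matrix and right-hand side of size 1):
  Gamma_p = [[2.1145]]
  r_p     = [1.5351]
With p = 1 this is the single equation gamma(0) phi_1 = gamma(1):
  phi_hat_1 = gamma(1) / gamma(0) = 1.5351 / 2.1145 = 0.7260.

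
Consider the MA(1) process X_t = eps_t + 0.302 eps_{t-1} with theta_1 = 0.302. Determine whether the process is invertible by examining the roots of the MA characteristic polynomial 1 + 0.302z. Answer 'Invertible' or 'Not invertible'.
\text{Invertible}

The MA(q) characteristic polynomial is P(z) = 1 + 0.302z.
Invertibility requires all roots to lie outside the unit circle, i.e. |z| > 1 for every root.
This is linear in z: 1 + (0.302) z = 0  =>  z = -1/(0.302) = -3.311258,  |z| = 3.311258.
Moduli of all roots: 3.3113.
All moduli strictly greater than 1? Yes.
Verdict: Invertible.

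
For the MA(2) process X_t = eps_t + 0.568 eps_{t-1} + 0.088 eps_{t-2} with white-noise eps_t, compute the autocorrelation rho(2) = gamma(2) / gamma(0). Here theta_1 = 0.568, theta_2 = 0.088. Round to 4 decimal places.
\rho(2) = 0.0661

For an MA(q) process with theta_0 = 1, the autocovariance is
  gamma(k) = sigma^2 * sum_{i=0..q-k} theta_i * theta_{i+k},
and rho(k) = gamma(k) / gamma(0). Sigma^2 cancels.
  numerator   = (1)*(0.088) = 0.088.
  denominator = (1)^2 + (0.568)^2 + (0.088)^2 = 1.330368.
  rho(2) = 0.088 / 1.330368 = 0.0661.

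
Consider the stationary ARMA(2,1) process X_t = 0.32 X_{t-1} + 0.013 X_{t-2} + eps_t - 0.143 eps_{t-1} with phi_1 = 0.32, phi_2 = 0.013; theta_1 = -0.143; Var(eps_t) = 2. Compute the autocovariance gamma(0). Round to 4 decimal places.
\gamma(0) = 2.0737

Multiply the model equation by X_{t-k} and take expectations. With theta_0 = psi_0 = 1 and psi_j the MA(infinity) weights, this gives
  gamma(k) - sum_i phi_i gamma(k-i) = c_k,
  c_k = sigma^2 * sum_{j=k..q} theta_j psi_{j-k}   (c_k = 0 for k > q),
using gamma(-m) = gamma(m).
psi-weights needed (psi_j = theta_j + sum_i phi_i psi_{j-i}):
  psi_1 = theta_1 + phi_1 = -0.143 + (0.32) = 0.177
Right-hand sides:
  c_0 = sigma^2 (1 + theta_1 psi_1) = 2 * (1 + (-0.143)(0.177)) = 2 * 0.974689 = 1.949378
  c_1 = sigma^2 theta_1 = 2 * (-0.143) = -0.286
  c_2 = 0
Equations for k = 0, 1, 2 (AR order 2, c_2 = 0):
  (E0) gamma(0) = phi_1 gamma(1) + phi_2 gamma(2) + c_0
  (E1) gamma(1) = phi_1 gamma(0) + phi_2 gamma(1) + c_1
  (E2) gamma(2) = phi_1 gamma(1) + phi_2 gamma(0)
From (E1): gamma(1) = A gamma(0) + B with
  A = phi_1 / (1 - phi_2) = 0.32 / 0.987 = 0.324215,   B = c_1 / (1 - phi_2) = -0.286 / 0.987 = -0.289767.
Insert (E2) into (E0): gamma(0) (1 - phi_2^2) = phi_1 (1 + phi_2) gamma(1) + c_0.
  phi_1 (1 + phi_2) = (0.32)(1.013) = 0.32416,   1 - phi_2^2 = 0.999831.
Replace gamma(1) by A gamma(0) + B and collect gamma(0):
  gamma(0) [0.999831 - (0.32416)(0.324215)] = (0.32416)(-0.289767) + 1.949378
  gamma(0) * 0.894734 = 1.855447
  gamma(0) = 1.855447 / 0.894734 = 2.073743.
Therefore gamma(0) = 2.0737 (to 4 decimal places).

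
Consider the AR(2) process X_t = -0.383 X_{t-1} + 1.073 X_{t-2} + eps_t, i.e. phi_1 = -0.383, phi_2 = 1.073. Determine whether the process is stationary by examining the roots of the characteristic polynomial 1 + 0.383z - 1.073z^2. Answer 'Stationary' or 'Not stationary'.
\text{Not stationary}

The AR(p) characteristic polynomial is P(z) = 1 + 0.383z - 1.073z^2.
Stationarity requires all roots to lie outside the unit circle, i.e. |z| > 1 for every root.
Set 1 + (0.383) z + (-1.073) z^2 = 0, i.e. a z^2 + b z + c = 0 with a = -1.073, b = 0.383, c = 1.
Discriminant D = b^2 - 4ac = (0.383)^2 - 4*(-1.073)*1 = 0.146689 - (-4.292) = 4.438689.
D >= 0, so the roots are real: z = (-b +/- sqrt(D)) / (2a) = (-0.383 +/- 2.10682) / (-2.146).
  z_1 = (-0.383 + 2.10682) / (-2.146) = -0.8033,   |z_1| = 0.8033.
  z_2 = (-0.383 - 2.10682) / (-2.146) = 1.1602,   |z_2| = 1.1602.
Moduli of all roots: 0.8033, 1.1602.
All moduli strictly greater than 1? No.
Verdict: Not stationary.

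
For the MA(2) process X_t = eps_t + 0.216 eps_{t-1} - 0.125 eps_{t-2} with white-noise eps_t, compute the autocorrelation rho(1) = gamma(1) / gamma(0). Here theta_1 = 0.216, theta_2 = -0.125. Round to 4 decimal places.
\rho(1) = 0.1779

For an MA(q) process with theta_0 = 1, the autocovariance is
  gamma(k) = sigma^2 * sum_{i=0..q-k} theta_i * theta_{i+k},
and rho(k) = gamma(k) / gamma(0). Sigma^2 cancels.
  numerator   = (1)*(0.216) + (0.216)*(-0.125) = 0.189.
  denominator = (1)^2 + (0.216)^2 + (-0.125)^2 = 1.062281.
  rho(1) = 0.189 / 1.062281 = 0.1779.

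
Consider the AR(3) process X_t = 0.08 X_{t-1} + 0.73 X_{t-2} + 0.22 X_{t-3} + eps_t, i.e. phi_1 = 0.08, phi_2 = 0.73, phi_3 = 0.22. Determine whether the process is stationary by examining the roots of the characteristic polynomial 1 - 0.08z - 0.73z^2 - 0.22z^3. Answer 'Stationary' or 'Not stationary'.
\text{Not stationary}

The AR(p) characteristic polynomial is P(z) = 1 - 0.08z - 0.73z^2 - 0.22z^3.
Stationarity requires all roots to lie outside the unit circle, i.e. |z| > 1 for every root.
Degree 3: look for a simple real root z0 first, then factor out (1 - z/z0) and solve the remaining quadratic.
Testing z0 = -2: P(-2) = 1 + (-0.08)(-2) + (-0.73)(-2)^2 + (-0.22)(-2)^3
  = 1 + (0.16) + (-2.92) + (1.76) = 0.  So z_0 = -2 is a root, |z_0| = 2.
Divide out the factor (1 + 0.5 z) = (1 - z/z0) (since 1/z0 = -0.5):
  P(z) = (1 + 0.5 z)(1 + (-0.58) z + (-0.44) z^2)
  [check: z-coef -0.58 - (-0.5) = -0.08; z^2-coef -0.44 - (-0.5)(-0.58) = -0.73; z^3-coef -(-0.5)(-0.44) = -0.22.]
Remaining roots from the quadratic factor 1 + (-0.58) z + (-0.44) z^2:
  Set 1 + (-0.58) z + (-0.44) z^2 = 0, i.e. a z^2 + b z + c = 0 with a = -0.44, b = -0.58, c = 1.
  Discriminant D = b^2 - 4ac = (-0.58)^2 - 4*(-0.44)*1 = 0.3364 - (-1.76) = 2.0964.
  D >= 0, so the roots are real: z = (-b +/- sqrt(D)) / (2a) = (0.58 +/- 1.447895) / (-0.88).
    z_1 = (0.58 + 1.447895) / (-0.88) = -2.3044,   |z_1| = 2.3044.
    z_2 = (0.58 - 1.447895) / (-0.88) = 0.9862,   |z_2| = 0.9862.
Moduli of all roots: 2.0000, 2.3044, 0.9862.
All moduli strictly greater than 1? No.
Verdict: Not stationary.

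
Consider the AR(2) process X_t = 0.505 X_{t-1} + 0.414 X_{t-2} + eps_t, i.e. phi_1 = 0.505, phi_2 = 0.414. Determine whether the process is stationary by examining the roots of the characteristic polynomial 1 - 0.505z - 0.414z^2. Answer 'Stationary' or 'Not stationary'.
\text{Stationary}

The AR(p) characteristic polynomial is P(z) = 1 - 0.505z - 0.414z^2.
Stationarity requires all roots to lie outside the unit circle, i.e. |z| > 1 for every root.
Set 1 + (-0.505) z + (-0.414) z^2 = 0, i.e. a z^2 + b z + c = 0 with a = -0.414, b = -0.505, c = 1.
Discriminant D = b^2 - 4ac = (-0.505)^2 - 4*(-0.414)*1 = 0.255025 - (-1.656) = 1.911025.
D >= 0, so the roots are real: z = (-b +/- sqrt(D)) / (2a) = (0.505 +/- 1.382398) / (-0.828).
  z_1 = (0.505 + 1.382398) / (-0.828) = -2.2795,   |z_1| = 2.2795.
  z_2 = (0.505 - 1.382398) / (-0.828) = 1.0597,   |z_2| = 1.0597.
Moduli of all roots: 2.2795, 1.0597.
All moduli strictly greater than 1? Yes.
Verdict: Stationary.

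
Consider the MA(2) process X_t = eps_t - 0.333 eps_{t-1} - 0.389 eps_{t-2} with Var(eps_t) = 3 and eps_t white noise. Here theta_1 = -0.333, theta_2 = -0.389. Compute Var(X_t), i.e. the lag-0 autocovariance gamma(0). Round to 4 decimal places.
\gamma(0) = 3.7866

For an MA(q) process X_t = eps_t + sum_i theta_i eps_{t-i} with
Var(eps_t) = sigma^2, the variance is
  gamma(0) = sigma^2 * (1 + sum_i theta_i^2).
  sum_i theta_i^2 = (-0.333)^2 + (-0.389)^2 = 0.110889 + 0.151321 = 0.26221.
  gamma(0) = 3 * (1 + 0.26221) = 3 * 1.26221 = 3.78663, which rounds to 3.7866.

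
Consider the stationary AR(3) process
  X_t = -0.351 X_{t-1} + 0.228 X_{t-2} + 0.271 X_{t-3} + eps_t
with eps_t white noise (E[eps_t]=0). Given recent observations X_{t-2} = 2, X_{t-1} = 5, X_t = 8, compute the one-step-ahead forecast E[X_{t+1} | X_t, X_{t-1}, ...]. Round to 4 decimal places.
E[X_{t+1} \mid \mathcal F_t] = -1.1260

For an AR(p) model X_t = c + sum_i phi_i X_{t-i} + eps_t, the
one-step-ahead conditional mean is
  E[X_{t+1} | X_t, ...] = c + sum_i phi_i X_{t+1-i}.
Substitute known values:
  E[X_{t+1} | ...] = (-0.351) * (8) + (0.228) * (5) + (0.271) * (2)
                   = -1.1260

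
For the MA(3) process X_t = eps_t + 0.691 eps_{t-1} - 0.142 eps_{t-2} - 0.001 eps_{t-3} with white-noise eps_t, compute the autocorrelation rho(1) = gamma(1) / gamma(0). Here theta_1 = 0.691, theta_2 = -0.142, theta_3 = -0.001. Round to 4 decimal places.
\rho(1) = 0.3960

For an MA(q) process with theta_0 = 1, the autocovariance is
  gamma(k) = sigma^2 * sum_{i=0..q-k} theta_i * theta_{i+k},
and rho(k) = gamma(k) / gamma(0). Sigma^2 cancels.
  numerator   = (1)*(0.691) + (0.691)*(-0.142) + (-0.142)*(-0.001) = 0.59302.
  denominator = (1)^2 + (0.691)^2 + (-0.142)^2 + (-0.001)^2 = 1.497646.
  rho(1) = 0.59302 / 1.497646 = 0.3960.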